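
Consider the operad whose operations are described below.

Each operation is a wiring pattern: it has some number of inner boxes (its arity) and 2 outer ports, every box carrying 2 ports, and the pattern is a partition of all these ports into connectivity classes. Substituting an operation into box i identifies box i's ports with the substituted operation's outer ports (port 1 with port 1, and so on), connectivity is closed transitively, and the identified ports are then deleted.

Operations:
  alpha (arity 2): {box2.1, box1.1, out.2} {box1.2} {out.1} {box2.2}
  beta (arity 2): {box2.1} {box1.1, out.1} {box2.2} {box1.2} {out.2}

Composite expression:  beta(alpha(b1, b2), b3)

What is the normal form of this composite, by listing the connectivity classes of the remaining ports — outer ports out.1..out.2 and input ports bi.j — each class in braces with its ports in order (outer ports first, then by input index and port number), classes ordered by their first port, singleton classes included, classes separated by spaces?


{out.1} {out.2} {b1.1, b2.1} {b1.2} {b2.2} {b3.1} {b3.2}

After gluing at beta, chains via deleted ports link the b-ports.
composing alpha on (b1, b2), with out.j its own outer ports: {out.1} {out.2, b1.1, b2.1} {b1.2} {b2.2}
composing beta on (b1, b2, b3), with out.j its own outer ports: {out.1} {out.2} {b1.1, b2.1} {b1.2} {b2.2} {b3.1} {b3.2}


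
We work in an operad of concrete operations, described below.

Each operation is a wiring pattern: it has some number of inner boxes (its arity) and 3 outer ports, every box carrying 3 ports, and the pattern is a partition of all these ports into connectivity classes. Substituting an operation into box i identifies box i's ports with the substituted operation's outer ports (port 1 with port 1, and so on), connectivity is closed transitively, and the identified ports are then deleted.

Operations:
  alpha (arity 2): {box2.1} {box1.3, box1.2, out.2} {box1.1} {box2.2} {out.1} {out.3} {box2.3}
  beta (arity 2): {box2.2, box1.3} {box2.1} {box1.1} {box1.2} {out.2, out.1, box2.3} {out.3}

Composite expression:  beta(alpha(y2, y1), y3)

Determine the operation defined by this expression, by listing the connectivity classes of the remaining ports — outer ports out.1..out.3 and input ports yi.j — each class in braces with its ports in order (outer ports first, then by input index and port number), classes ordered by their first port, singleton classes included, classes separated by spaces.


{out.1, out.2, y3.3} {out.3} {y1.1} {y1.2} {y1.3} {y2.1} {y2.2, y2.3} {y3.1} {y3.2}

Substituting into beta glues patterns; closure does the rest.
after alpha, the pattern on (y2, y1) reads {out.1} {out.2, y2.2, y2.3} {out.3} {y1.1} {y1.2} {y1.3} {y2.1} (out.j = its outer ports)
after beta, the pattern on (y2, y1, y3) reads {out.1, out.2, y3.3} {out.3} {y1.1} {y1.2} {y1.3} {y2.1} {y2.2, y2.3} {y3.1} {y3.2} (out.j = its outer ports)


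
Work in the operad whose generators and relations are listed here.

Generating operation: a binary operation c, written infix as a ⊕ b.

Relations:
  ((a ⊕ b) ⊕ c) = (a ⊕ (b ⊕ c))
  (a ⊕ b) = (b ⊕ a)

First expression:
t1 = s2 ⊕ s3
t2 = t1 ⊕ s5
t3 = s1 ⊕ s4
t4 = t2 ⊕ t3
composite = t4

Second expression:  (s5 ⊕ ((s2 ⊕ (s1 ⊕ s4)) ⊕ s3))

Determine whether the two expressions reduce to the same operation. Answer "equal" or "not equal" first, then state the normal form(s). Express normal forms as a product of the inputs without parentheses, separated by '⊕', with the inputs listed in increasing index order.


In normal form, the first expression is s1 ⊕ s2 ⊕ s3 ⊕ s4 ⊕ s5
In normal form, the second expression is s1 ⊕ s2 ⊕ s3 ⊕ s4 ⊕ s5
The forms coincide; equal.

equal; the common form is s1 ⊕ s2 ⊕ s3 ⊕ s4 ⊕ s5


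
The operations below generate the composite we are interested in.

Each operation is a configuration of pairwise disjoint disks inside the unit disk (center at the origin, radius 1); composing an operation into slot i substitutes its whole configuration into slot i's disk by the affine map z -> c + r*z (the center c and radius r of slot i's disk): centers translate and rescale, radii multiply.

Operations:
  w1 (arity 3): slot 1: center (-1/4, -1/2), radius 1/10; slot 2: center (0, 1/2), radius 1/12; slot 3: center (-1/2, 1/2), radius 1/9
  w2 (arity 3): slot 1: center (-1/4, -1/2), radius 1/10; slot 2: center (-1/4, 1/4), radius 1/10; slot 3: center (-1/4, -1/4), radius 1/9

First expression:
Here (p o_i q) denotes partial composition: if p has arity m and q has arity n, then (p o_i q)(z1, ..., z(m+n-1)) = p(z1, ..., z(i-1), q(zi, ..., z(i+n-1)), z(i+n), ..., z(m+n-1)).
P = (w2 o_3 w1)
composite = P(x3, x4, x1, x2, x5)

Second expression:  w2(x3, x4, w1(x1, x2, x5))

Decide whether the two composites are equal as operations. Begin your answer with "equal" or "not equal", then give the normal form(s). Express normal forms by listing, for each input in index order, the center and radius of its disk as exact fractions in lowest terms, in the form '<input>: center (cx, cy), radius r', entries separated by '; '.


equal; both compose to x1: center (-5/18, -11/36), radius 1/90; x2: center (-1/4, -7/36), radius 1/108; x3: center (-1/4, -1/2), radius 1/10; x4: center (-1/4, 1/4), radius 1/10; x5: center (-11/36, -7/36), radius 1/81

Normal form of the first expression: x1: center (-5/18, -11/36), radius 1/90; x2: center (-1/4, -7/36), radius 1/108; x3: center (-1/4, -1/2), radius 1/10; x4: center (-1/4, 1/4), radius 1/10; x5: center (-11/36, -7/36), radius 1/81
Normal form of the second expression: x1: center (-5/18, -11/36), radius 1/90; x2: center (-1/4, -7/36), radius 1/108; x3: center (-1/4, -1/2), radius 1/10; x4: center (-1/4, 1/4), radius 1/10; x5: center (-11/36, -7/36), radius 1/81
The normal forms match — equal.


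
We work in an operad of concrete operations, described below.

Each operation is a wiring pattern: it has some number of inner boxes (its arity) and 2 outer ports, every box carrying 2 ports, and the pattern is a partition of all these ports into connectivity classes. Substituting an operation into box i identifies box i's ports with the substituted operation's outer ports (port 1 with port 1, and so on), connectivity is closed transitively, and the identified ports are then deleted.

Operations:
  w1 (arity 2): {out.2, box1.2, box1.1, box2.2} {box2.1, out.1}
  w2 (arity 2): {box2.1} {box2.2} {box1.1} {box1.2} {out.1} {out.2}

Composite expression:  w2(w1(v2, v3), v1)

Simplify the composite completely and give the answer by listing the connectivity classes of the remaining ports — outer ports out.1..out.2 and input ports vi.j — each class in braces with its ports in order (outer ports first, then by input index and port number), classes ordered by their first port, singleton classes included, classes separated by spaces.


{out.1} {out.2} {v1.1} {v1.2} {v2.1, v2.2, v3.2} {v3.1}


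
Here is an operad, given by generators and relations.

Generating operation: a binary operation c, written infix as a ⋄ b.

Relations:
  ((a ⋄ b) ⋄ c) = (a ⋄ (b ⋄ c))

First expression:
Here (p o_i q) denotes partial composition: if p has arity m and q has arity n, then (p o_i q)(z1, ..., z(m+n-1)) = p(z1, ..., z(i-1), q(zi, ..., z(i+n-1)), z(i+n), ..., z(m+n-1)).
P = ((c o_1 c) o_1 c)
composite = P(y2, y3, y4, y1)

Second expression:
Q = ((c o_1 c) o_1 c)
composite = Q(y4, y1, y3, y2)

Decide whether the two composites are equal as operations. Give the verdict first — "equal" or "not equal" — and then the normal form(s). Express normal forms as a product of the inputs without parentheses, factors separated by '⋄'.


not equal — first y2 ⋄ y3 ⋄ y4 ⋄ y1, second y4 ⋄ y1 ⋄ y3 ⋄ y2

Reducing the first expression gives y2 ⋄ y3 ⋄ y4 ⋄ y1
Reducing the second expression gives y4 ⋄ y1 ⋄ y3 ⋄ y2
Different reductions; not equal.


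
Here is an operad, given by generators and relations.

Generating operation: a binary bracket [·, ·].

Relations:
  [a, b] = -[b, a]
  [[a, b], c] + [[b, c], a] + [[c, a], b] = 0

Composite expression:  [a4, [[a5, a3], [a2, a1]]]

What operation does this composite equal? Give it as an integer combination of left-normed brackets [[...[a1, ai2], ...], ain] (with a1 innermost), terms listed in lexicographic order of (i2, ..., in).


[[[[a1, a2], a3], a5], a4] - [[[[a1, a2], a5], a3], a4]

A multilinear Lie element is pinned by a1-initial words (a1 innermost).
Composite bracket: [a4, [[a5, a3], [a2, a1]]]
Expanding via [a, b] = ab - ba: 16 signed words (2^4 = 16).
Keep just the words that open with a1:
  word a1a2a3a5a4 has sign +1, contributing +[[[[a1, a2], a3], a5], a4]
  word a1a2a5a3a4 has sign -1, contributing -[[[[a1, a2], a5], a3], a4]


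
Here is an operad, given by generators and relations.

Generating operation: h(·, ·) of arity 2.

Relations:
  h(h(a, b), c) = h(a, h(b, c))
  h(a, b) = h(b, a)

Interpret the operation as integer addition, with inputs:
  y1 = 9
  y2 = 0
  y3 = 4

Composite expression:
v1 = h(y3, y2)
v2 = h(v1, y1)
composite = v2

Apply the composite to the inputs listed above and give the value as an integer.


h(y3, y2) = 4
h(h(y3, y2), y1) = 13

13


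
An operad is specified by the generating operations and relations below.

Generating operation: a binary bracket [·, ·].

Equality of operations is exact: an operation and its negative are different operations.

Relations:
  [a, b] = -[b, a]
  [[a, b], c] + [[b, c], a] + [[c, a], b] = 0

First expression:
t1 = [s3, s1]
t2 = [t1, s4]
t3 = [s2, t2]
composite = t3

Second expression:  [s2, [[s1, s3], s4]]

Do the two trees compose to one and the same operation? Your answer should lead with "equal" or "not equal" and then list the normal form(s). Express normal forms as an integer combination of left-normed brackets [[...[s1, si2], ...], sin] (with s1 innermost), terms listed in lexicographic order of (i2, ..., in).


not equal; the first gives [[[s1, s3], s4], s2] and the second -[[[s1, s3], s4], s2]

In normal form, the first expression is [[[s1, s3], s4], s2]
In normal form, the second expression is -[[[s1, s3], s4], s2]
No match — not equal.


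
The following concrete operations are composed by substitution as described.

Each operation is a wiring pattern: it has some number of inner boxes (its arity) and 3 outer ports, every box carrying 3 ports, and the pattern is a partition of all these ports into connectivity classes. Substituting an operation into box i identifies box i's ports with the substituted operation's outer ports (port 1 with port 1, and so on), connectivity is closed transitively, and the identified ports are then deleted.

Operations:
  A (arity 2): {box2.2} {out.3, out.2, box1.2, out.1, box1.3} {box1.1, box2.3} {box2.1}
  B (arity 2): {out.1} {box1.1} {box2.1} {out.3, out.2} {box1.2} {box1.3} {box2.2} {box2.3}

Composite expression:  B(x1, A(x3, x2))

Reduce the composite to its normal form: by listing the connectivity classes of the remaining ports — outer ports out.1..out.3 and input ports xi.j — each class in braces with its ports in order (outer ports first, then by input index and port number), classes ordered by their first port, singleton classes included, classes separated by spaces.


{out.1} {out.2, out.3} {x1.1} {x1.2} {x1.3} {x2.1} {x2.2} {x2.3, x3.1} {x3.2, x3.3}

Connectivity passes through glued B-boundaries; trace each wire chain.
composing A on (x3, x2), with out.j its own outer ports: {out.1, out.2, out.3, x3.2, x3.3} {x2.1} {x2.2} {x2.3, x3.1}
composing B on (x1, x3, x2), with out.j its own outer ports: {out.1} {out.2, out.3} {x1.1} {x1.2} {x1.3} {x2.1} {x2.2} {x2.3, x3.1} {x3.2, x3.3}


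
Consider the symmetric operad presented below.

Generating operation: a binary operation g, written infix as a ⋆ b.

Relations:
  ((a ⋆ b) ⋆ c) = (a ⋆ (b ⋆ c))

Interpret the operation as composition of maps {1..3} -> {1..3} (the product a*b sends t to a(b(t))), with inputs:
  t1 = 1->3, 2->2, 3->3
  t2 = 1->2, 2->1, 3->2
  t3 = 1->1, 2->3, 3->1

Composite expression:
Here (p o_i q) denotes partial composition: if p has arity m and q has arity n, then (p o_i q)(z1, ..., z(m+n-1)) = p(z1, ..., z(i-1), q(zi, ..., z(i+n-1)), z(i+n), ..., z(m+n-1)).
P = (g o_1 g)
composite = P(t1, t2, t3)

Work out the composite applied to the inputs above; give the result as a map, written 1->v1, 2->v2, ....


1->2, 2->2, 3->2

(t1 ⋆ t2) = 1->2, 2->3, 3->2
((t1 ⋆ t2) ⋆ t3) = 1->2, 2->2, 3->2


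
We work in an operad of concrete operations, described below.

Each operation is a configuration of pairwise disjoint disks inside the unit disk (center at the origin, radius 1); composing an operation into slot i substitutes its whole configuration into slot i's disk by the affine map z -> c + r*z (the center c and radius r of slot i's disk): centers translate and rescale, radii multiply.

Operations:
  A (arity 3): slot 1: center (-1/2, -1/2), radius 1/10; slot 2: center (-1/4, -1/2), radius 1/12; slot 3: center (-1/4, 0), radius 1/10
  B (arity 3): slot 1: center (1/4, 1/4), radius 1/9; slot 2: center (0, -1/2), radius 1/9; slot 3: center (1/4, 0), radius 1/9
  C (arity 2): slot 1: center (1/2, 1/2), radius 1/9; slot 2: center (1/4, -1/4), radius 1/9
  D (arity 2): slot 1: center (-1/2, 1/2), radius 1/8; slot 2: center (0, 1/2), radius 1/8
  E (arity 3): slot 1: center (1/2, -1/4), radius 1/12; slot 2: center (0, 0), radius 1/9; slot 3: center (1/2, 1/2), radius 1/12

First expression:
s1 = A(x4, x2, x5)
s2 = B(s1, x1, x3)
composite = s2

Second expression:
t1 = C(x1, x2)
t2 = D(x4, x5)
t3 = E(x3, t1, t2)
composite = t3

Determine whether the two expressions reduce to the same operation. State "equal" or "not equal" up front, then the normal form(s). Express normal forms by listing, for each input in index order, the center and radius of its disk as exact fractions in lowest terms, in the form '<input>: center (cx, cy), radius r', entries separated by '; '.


The first expression, normalized: x1: center (0, -1/2), radius 1/9; x2: center (2/9, 7/36), radius 1/108; x3: center (1/4, 0), radius 1/9; x4: center (7/36, 7/36), radius 1/90; x5: center (2/9, 1/4), radius 1/90
The second expression, normalized: x1: center (1/18, 1/18), radius 1/81; x2: center (1/36, -1/36), radius 1/81; x3: center (1/2, -1/4), radius 1/12; x4: center (11/24, 13/24), radius 1/96; x5: center (1/2, 13/24), radius 1/96
Different reductions; not equal.

not equal: they reduce to x1: center (0, -1/2), radius 1/9; x2: center (2/9, 7/36), radius 1/108; x3: center (1/4, 0), radius 1/9; x4: center (7/36, 7/36), radius 1/90; x5: center (2/9, 1/4), radius 1/90 and x1: center (1/18, 1/18), radius 1/81; x2: center (1/36, -1/36), radius 1/81; x3: center (1/2, -1/4), radius 1/12; x4: center (11/24, 13/24), radius 1/96; x5: center (1/2, 13/24), radius 1/96


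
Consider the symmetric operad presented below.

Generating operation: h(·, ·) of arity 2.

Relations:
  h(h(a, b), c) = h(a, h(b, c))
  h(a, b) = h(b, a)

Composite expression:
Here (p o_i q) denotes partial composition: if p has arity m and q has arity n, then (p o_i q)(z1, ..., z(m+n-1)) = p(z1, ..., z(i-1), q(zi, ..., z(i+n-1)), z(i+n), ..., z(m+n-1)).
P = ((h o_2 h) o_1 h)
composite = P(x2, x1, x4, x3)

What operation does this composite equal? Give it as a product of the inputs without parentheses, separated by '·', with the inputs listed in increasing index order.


Reordering under h is free, so list the x-inputs canonically.
h(x2, x1) flattens to x2 · x1
h(x4, x3) flattens to x4 · x3
h(h(x2, x1), h(x4, x3)) flattens to x2 · x1 · x4 · x3
putting the inputs in ascending order: x1 · x2 · x3 · x4

x1 · x2 · x3 · x4


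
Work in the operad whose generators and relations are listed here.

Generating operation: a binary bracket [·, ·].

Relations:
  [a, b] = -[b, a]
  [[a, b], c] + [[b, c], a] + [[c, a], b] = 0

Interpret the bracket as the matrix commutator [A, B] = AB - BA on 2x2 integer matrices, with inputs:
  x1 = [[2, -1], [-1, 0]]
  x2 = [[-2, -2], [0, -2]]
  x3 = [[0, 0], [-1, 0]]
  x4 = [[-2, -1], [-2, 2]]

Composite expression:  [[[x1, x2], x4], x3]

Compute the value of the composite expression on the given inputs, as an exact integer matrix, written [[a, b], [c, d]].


[x1, x2] = [[-2, -4], [0, 2]]
[[x1, x2], x4] = [[8, -12], [-8, -8]]
[[[x1, x2], x4], x3] = [[12, 0], [16, -12]]

[[12, 0], [16, -12]]


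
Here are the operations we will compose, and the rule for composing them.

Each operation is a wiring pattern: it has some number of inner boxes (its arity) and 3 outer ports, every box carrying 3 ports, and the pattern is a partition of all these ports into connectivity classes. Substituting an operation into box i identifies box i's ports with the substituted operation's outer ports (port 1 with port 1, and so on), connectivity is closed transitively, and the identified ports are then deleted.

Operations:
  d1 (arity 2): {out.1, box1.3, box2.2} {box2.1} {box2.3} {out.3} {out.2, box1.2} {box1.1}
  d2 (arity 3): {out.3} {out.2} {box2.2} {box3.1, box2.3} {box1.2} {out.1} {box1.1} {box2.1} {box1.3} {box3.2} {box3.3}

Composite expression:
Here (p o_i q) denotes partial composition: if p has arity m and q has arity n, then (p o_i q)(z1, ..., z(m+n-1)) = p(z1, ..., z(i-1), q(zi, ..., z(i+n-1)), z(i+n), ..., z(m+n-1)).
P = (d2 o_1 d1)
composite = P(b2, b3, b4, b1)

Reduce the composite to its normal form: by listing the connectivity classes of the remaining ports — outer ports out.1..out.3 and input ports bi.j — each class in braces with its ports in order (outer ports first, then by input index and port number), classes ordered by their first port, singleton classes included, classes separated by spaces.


Reachability decides: close wires over d2-identified ports.
composing d1 on (b2, b3), with out.j its own outer ports: {out.1, b2.3, b3.2} {out.2, b2.2} {out.3} {b2.1} {b3.1} {b3.3}
composing d2 on (b2, b3, b4, b1), with out.j its own outer ports: {out.1} {out.2} {out.3} {b1.1, b4.3} {b1.2} {b1.3} {b2.1} {b2.2} {b2.3, b3.2} {b3.1} {b3.3} {b4.1} {b4.2}

{out.1} {out.2} {out.3} {b1.1, b4.3} {b1.2} {b1.3} {b2.1} {b2.2} {b2.3, b3.2} {b3.1} {b3.3} {b4.1} {b4.2}


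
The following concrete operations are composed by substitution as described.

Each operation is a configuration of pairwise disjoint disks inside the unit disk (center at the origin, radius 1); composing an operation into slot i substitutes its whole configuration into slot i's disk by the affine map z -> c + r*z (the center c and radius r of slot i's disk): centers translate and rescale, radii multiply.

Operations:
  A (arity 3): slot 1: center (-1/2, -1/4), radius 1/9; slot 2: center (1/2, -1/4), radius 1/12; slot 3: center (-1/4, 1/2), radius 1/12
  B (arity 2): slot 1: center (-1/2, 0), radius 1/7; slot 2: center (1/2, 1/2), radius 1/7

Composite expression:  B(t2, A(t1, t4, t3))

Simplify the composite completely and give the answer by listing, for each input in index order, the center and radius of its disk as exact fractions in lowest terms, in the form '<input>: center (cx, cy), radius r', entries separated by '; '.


t1: center (3/7, 13/28), radius 1/63; t2: center (-1/2, 0), radius 1/7; t3: center (13/28, 4/7), radius 1/84; t4: center (4/7, 13/28), radius 1/84


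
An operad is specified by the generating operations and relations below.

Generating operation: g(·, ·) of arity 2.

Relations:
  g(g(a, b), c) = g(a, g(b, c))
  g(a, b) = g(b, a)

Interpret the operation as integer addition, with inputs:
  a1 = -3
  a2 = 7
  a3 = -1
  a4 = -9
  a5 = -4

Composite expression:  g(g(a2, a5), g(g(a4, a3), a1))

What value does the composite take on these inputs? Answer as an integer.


-10

g(a2, a5) = 3
g(a4, a3) = -10
g(g(a4, a3), a1) = -13
g(g(a2, a5), g(g(a4, a3), a1)) = -10


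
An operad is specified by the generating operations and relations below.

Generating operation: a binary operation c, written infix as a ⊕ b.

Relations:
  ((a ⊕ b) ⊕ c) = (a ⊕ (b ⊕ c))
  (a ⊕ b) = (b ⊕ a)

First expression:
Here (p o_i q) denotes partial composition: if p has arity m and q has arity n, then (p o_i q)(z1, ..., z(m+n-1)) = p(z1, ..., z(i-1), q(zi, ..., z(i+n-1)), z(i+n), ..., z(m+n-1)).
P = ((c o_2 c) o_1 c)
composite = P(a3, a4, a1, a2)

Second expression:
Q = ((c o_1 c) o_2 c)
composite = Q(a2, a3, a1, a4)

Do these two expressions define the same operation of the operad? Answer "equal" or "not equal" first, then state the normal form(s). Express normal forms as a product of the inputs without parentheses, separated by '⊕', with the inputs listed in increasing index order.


The first composite normalizes to a1 ⊕ a2 ⊕ a3 ⊕ a4
The second composite normalizes to a1 ⊕ a2 ⊕ a3 ⊕ a4
The forms coincide; equal.

equal — both sides give a1 ⊕ a2 ⊕ a3 ⊕ a4


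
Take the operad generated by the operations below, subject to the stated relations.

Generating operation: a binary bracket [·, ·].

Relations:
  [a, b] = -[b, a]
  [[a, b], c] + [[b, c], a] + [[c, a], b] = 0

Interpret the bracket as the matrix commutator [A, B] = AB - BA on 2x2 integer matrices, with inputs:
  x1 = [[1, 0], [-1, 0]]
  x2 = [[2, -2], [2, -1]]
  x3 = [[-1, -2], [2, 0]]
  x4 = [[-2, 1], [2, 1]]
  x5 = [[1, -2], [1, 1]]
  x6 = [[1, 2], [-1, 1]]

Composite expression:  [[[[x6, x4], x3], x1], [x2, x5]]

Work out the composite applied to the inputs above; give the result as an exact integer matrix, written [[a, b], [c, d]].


[[36, -224], [136, -36]]


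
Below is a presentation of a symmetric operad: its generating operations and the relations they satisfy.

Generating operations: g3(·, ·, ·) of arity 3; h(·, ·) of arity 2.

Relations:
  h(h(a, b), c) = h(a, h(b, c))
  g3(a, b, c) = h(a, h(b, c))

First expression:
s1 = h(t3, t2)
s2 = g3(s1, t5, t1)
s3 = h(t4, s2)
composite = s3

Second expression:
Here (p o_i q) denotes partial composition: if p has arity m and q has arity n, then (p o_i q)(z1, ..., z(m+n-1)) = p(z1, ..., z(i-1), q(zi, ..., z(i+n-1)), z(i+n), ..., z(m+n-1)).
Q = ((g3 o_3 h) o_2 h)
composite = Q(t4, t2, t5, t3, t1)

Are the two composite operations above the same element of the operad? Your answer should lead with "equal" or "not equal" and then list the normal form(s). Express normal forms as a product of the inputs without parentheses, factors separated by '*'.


not equal: they reduce to t4 * t3 * t2 * t5 * t1 and t4 * t2 * t5 * t3 * t1


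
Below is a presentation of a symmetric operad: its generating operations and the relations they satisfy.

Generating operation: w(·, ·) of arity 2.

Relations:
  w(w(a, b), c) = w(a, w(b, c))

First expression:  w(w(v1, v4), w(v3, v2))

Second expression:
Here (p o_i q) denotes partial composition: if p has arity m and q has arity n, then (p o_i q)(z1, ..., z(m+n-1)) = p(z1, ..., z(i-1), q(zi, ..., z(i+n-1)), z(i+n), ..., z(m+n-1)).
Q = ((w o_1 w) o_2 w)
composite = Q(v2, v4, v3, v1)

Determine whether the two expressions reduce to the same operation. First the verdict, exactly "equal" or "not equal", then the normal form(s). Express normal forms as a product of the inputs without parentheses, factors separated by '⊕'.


not equal; the first gives v1 ⊕ v4 ⊕ v3 ⊕ v2 and the second v2 ⊕ v4 ⊕ v3 ⊕ v1

The first composite normalizes to v1 ⊕ v4 ⊕ v3 ⊕ v2
The second composite normalizes to v2 ⊕ v4 ⊕ v3 ⊕ v1
The forms do not match — not equal.


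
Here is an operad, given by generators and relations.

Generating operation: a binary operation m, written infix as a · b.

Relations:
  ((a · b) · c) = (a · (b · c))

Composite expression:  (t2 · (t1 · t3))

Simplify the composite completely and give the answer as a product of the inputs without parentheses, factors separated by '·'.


All parenthesizations of m agree; list the t-inputs left to right.
(t1 · t3) spells out as t1 · t3
(t2 · (t1 · t3)) spells out as t2 · t1 · t3

t2 · t1 · t3


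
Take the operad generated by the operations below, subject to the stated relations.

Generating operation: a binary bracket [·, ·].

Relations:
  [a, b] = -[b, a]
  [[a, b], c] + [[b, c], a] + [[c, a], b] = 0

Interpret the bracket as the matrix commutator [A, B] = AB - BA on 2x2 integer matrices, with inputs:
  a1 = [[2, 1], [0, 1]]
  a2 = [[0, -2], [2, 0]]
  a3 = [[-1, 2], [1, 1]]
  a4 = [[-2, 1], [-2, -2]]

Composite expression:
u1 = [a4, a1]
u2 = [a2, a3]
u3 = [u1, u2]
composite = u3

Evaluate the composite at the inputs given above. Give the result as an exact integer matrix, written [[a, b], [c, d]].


[[-4, -28], [40, 4]]

[a4, a1] = [[2, -1], [-2, -2]]
[a2, a3] = [[-6, -4], [-4, 6]]
[[a4, a1], [a2, a3]] = [[-4, -28], [40, 4]]


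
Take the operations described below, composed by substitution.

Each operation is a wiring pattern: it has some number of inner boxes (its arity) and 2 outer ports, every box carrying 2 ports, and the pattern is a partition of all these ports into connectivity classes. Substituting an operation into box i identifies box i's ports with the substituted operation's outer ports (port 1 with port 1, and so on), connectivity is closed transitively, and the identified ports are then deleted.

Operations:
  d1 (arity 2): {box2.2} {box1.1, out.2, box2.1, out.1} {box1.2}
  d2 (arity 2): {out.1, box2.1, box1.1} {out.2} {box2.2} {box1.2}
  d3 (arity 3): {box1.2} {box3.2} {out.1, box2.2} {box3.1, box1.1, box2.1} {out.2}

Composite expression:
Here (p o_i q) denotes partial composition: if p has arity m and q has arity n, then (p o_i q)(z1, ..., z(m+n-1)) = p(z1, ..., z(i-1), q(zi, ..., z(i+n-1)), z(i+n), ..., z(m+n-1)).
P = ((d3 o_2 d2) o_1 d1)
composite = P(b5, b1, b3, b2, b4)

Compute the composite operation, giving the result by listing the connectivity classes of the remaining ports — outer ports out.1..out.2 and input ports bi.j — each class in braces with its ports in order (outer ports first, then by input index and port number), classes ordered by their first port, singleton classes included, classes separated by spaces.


Reachability decides: close wires over d3-identified ports.
stage d1: inputs (b5, b1), connectivity {out.1, out.2, b1.1, b5.1} {b1.2} {b5.2}, out.j its boundary
stage d2: inputs (b3, b2), connectivity {out.1, b2.1, b3.1} {out.2} {b2.2} {b3.2}, out.j its boundary
stage d3: inputs (b5, b1, b3, b2, b4), connectivity {out.1} {out.2} {b1.1, b2.1, b3.1, b4.1, b5.1} {b1.2} {b2.2} {b3.2} {b4.2} {b5.2}, out.j its boundary

{out.1} {out.2} {b1.1, b2.1, b3.1, b4.1, b5.1} {b1.2} {b2.2} {b3.2} {b4.2} {b5.2}


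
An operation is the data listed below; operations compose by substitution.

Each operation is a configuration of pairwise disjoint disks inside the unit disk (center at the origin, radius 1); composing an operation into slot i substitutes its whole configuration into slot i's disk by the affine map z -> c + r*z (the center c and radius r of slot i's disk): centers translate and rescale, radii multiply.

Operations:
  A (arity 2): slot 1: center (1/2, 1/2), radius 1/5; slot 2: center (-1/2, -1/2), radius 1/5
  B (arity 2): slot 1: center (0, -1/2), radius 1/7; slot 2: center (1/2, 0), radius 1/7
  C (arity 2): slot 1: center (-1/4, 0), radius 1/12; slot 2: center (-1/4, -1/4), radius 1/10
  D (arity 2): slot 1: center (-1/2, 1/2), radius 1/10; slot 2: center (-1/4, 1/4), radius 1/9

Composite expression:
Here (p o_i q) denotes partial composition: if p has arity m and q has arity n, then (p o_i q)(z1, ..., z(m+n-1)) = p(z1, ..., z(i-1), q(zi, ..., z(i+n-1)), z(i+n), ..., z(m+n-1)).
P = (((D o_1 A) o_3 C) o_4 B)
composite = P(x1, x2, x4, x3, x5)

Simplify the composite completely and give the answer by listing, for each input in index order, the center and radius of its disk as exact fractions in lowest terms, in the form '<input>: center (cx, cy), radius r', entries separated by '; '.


x1: center (-9/20, 11/20), radius 1/50; x2: center (-11/20, 9/20), radius 1/50; x3: center (-5/18, 13/60), radius 1/630; x4: center (-5/18, 1/4), radius 1/108; x5: center (-49/180, 2/9), radius 1/630

Affine substitution under D: radii multiply and x-centers shift.
x1: after 2 affine steps, its disk has center (-9/20, 11/20), radius 1/50
x2: after 2 affine steps, its disk has center (-11/20, 9/20), radius 1/50
x4: after 2 affine steps, its disk has center (-5/18, 1/4), radius 1/108
x3: after 3 affine steps, its disk has center (-5/18, 13/60), radius 1/630
x5: after 3 affine steps, its disk has center (-49/180, 2/9), radius 1/630


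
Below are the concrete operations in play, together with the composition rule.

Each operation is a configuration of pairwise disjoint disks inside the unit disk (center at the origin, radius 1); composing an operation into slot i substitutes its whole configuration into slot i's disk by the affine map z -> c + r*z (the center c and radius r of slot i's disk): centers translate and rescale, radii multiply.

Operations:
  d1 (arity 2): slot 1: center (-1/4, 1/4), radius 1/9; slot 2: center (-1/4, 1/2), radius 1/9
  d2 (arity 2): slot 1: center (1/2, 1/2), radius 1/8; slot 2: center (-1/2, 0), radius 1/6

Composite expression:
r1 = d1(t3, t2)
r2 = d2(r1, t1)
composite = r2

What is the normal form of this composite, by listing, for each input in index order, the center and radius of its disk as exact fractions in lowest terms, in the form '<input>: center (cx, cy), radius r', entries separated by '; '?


Follow each t-input down from d2: c' goes to c + r*c', radius to r*r'.
input t3: composing its 2 substitution steps yields center (15/32, 17/32), radius 1/72
input t2: composing its 2 substitution steps yields center (15/32, 9/16), radius 1/72
input t1: composing its 1 substitution step yields center (-1/2, 0), radius 1/6

t1: center (-1/2, 0), radius 1/6; t2: center (15/32, 9/16), radius 1/72; t3: center (15/32, 17/32), radius 1/72


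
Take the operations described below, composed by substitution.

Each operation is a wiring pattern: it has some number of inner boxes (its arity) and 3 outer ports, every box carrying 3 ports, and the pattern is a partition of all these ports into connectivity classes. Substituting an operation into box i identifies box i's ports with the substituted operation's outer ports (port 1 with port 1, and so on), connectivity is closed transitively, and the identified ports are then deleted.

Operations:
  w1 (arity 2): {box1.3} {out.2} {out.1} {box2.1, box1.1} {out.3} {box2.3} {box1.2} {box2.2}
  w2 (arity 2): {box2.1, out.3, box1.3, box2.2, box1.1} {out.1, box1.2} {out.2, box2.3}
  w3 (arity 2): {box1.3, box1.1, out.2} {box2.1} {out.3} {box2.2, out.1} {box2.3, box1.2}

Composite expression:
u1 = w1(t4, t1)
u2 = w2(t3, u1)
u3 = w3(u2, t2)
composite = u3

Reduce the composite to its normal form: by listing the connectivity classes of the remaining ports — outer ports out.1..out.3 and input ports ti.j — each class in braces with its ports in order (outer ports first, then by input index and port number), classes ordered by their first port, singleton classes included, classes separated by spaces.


{out.1, t2.2} {out.2, t3.1, t3.2, t3.3} {out.3} {t1.1, t4.1} {t1.2} {t1.3} {t2.1} {t2.3} {t4.2} {t4.3}

Connectivity passes through glued w3-boundaries; trace each wire chain.
after w1, the pattern on (t4, t1) reads {out.1} {out.2} {out.3} {t1.1, t4.1} {t1.2} {t1.3} {t4.2} {t4.3} (out.j = its outer ports)
after w2, the pattern on (t3, t4, t1) reads {out.1, t3.2} {out.2} {out.3, t3.1, t3.3} {t1.1, t4.1} {t1.2} {t1.3} {t4.2} {t4.3} (out.j = its outer ports)
after w3, the pattern on (t3, t4, t1, t2) reads {out.1, t2.2} {out.2, t3.1, t3.2, t3.3} {out.3} {t1.1, t4.1} {t1.2} {t1.3} {t2.1} {t2.3} {t4.2} {t4.3} (out.j = its outer ports)


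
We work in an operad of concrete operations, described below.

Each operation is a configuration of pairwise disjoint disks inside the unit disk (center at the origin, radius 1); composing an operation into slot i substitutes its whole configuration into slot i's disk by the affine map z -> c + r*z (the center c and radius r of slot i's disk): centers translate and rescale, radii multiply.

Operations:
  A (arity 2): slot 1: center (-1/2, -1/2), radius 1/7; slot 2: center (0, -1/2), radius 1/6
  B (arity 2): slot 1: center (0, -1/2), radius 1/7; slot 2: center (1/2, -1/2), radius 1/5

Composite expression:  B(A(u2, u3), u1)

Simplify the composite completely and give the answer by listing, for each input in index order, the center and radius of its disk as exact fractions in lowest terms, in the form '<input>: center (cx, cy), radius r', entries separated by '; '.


u1: center (1/2, -1/2), radius 1/5; u2: center (-1/14, -4/7), radius 1/49; u3: center (0, -4/7), radius 1/42


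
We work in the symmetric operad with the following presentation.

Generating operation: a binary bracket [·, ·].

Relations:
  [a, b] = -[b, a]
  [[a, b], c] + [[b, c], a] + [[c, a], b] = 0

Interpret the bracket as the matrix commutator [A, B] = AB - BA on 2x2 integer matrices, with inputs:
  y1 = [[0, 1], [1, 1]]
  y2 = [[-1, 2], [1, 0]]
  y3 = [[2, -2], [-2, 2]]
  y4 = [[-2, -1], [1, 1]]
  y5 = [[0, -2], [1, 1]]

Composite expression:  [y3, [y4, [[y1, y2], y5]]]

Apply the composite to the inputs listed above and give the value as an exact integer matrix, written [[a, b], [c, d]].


[[-30, -20], [20, 30]]

[y1, y2] = [[-1, -1], [0, 1]]
[[y1, y2], y5] = [[-1, 3], [2, 1]]
[y4, [[y1, y2], y5]] = [[-5, -11], [4, 5]]
[y3, [y4, [[y1, y2], y5]]] = [[-30, -20], [20, 30]]


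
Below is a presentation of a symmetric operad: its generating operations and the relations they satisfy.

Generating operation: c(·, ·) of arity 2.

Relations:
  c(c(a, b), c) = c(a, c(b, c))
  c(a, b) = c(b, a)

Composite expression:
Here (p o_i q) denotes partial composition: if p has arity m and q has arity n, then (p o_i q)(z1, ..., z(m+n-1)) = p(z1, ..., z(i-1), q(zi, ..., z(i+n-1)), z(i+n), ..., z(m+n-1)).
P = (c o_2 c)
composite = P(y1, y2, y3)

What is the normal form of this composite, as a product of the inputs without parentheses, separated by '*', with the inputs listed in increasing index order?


y1 * y2 * y3

Reordering under c is free, so list the y-inputs canonically.
c(y2, y3) linearizes to y2 * y3
c(y1, c(y2, y3)) linearizes to y1 * y2 * y3
reordering the factors by index: y1 * y2 * y3


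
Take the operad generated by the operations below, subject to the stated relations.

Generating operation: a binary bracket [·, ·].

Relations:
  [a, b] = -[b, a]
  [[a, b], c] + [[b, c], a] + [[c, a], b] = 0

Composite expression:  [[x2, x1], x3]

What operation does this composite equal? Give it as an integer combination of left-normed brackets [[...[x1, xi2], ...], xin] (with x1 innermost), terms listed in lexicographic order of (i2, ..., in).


-[[x1, x2], x3]

Expand each bracket as ab - ba; the x1-initial words give the coefficients.
Composite bracket: [[x2, x1], x3]
Full expansion: 4 signed words from ab - ba (2^2 = 4).
Only words starting with x1 matter:
  x1x2x3 appears with sign -1, giving the term -[[x1, x2], x3]


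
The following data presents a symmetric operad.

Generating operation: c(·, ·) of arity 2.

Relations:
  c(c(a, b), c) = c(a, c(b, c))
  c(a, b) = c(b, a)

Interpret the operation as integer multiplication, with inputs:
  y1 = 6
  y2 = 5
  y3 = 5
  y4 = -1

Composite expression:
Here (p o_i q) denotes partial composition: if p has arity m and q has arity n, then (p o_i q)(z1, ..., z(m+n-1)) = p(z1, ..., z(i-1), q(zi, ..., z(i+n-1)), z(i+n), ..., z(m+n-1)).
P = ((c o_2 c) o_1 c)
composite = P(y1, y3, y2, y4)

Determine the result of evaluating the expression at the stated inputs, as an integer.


c(y1, y3) = 30
c(y2, y4) = -5
c(c(y1, y3), c(y2, y4)) = -150

-150


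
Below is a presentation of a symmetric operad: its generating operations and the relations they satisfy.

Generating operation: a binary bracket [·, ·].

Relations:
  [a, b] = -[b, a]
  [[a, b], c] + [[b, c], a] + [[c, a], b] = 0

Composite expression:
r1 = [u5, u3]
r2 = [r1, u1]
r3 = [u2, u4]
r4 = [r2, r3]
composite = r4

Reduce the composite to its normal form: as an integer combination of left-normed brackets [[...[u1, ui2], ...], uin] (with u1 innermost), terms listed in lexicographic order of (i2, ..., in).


[[[[u1, u3], u5], u2], u4] - [[[[u1, u3], u5], u4], u2] - [[[[u1, u5], u3], u2], u4] + [[[[u1, u5], u3], u4], u2]

Skip Jacobi rewriting: expand, keep u1-initial words, read off terms.
Composite bracket: [[[u5, u3], u1], [u2, u4]]
Applying ab - ba throughout gives 16 signed words (2^4 = 16).
Collect the words opening with u1:
  sign of u1u3u5u2u4 is +1, so it contributes +[[[[u1, u3], u5], u2], u4]
  sign of u1u3u5u4u2 is -1, so it contributes -[[[[u1, u3], u5], u4], u2]
  sign of u1u5u3u2u4 is -1, so it contributes -[[[[u1, u5], u3], u2], u4]
  sign of u1u5u3u4u2 is +1, so it contributes +[[[[u1, u5], u3], u4], u2]


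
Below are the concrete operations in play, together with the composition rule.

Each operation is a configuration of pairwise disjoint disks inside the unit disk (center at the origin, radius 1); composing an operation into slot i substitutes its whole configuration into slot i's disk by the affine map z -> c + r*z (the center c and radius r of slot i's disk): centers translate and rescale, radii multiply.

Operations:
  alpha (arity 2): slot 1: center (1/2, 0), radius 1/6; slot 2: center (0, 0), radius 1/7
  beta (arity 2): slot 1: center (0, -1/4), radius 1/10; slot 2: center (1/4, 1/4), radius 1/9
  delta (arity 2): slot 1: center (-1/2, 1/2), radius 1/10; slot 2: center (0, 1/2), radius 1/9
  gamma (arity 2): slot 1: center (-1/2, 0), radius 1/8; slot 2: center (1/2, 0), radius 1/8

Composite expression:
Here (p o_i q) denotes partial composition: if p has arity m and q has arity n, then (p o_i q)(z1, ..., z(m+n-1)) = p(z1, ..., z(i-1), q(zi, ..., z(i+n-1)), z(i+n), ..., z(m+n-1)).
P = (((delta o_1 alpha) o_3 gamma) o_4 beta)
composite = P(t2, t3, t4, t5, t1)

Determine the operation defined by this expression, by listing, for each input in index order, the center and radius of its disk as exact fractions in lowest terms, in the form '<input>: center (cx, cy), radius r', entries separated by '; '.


t1: center (17/288, 145/288), radius 1/648; t2: center (-9/20, 1/2), radius 1/60; t3: center (-1/2, 1/2), radius 1/70; t4: center (-1/18, 1/2), radius 1/72; t5: center (1/18, 143/288), radius 1/720

Each t-disk chains the slot maps above it in delta; radii multiply.
input t2: applying the 2 nested substitutions gives center (-9/20, 1/2), radius 1/60
input t3: applying the 2 nested substitutions gives center (-1/2, 1/2), radius 1/70
input t4: applying the 2 nested substitutions gives center (-1/18, 1/2), radius 1/72
input t5: applying the 3 nested substitutions gives center (1/18, 143/288), radius 1/720
input t1: applying the 3 nested substitutions gives center (17/288, 145/288), radius 1/648


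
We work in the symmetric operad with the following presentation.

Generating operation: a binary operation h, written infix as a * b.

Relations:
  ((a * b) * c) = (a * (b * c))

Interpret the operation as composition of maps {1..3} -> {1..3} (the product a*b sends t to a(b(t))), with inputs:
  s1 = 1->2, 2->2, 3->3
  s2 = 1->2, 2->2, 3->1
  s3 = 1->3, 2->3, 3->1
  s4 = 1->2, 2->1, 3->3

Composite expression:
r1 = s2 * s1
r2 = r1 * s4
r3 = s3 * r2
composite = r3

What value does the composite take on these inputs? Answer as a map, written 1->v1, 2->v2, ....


(s2 * s1) = 1->2, 2->2, 3->1
((s2 * s1) * s4) = 1->2, 2->2, 3->1
(s3 * ((s2 * s1) * s4)) = 1->3, 2->3, 3->3

1->3, 2->3, 3->3


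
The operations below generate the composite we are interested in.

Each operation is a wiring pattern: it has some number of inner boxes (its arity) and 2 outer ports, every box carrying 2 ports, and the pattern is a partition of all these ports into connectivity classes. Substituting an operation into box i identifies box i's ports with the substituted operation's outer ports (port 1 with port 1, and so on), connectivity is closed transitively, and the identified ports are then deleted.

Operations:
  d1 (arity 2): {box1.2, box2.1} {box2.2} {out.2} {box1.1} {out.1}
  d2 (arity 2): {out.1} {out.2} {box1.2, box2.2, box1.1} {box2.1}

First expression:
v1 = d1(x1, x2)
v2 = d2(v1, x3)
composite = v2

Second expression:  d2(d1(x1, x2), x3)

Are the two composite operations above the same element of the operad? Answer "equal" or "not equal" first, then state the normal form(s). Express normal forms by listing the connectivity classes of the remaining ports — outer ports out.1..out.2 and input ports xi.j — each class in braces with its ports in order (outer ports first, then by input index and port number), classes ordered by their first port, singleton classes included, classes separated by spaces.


equal: each reduces to {out.1} {out.2} {x1.1} {x1.2, x2.1} {x2.2} {x3.1} {x3.2}

In normal form, the first expression is {out.1} {out.2} {x1.1} {x1.2, x2.1} {x2.2} {x3.1} {x3.2}
In normal form, the second expression is {out.1} {out.2} {x1.1} {x1.2, x2.1} {x2.2} {x3.1} {x3.2}
The normal forms match — equal.
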